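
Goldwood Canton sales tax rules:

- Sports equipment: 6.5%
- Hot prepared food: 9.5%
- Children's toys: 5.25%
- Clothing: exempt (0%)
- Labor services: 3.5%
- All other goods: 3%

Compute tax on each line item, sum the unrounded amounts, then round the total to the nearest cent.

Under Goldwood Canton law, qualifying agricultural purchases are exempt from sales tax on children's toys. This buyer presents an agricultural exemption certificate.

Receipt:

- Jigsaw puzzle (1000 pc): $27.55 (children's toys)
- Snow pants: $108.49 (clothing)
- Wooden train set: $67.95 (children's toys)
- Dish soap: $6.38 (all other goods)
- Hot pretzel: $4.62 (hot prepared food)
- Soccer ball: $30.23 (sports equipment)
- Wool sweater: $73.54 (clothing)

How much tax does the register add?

$2.60

Jigsaw puzzle (1000 pc) $27.55: children's toys, buyer-exempt → 0% → $0.00
Snow pants $108.49: clothing → 0% → $0.00
Wooden train set $67.95: children's toys, buyer-exempt → 0% → $0.00
Dish soap $6.38: all other goods → 3% → $0.1914
Hot pretzel $4.62: hot prepared food → 9.5% → $0.4389
Soccer ball $30.23: sports equipment → 6.5% → $1.96495
Wool sweater $73.54: clothing → 0% → $0.00
Unrounded tax sum = $2.59525 → $2.60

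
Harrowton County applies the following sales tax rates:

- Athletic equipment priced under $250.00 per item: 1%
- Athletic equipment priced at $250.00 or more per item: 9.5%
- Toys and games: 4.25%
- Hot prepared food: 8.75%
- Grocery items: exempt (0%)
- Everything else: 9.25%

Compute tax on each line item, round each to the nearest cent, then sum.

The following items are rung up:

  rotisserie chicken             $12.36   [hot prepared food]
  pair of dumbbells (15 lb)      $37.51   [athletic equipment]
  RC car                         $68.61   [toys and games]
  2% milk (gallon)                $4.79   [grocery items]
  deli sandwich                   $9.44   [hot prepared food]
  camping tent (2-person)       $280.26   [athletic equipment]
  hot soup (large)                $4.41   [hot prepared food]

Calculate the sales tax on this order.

$32.22

Rotisserie chicken $12.36: hot prepared food → 8.75% → $1.08
Pair of dumbbells (15 lb) $37.51: athletic equipment, under $250.00 → 1% → $0.38
RC car $68.61: toys and games → 4.25% → $2.92
2% milk (gallon) $4.79: grocery items → 0% → $0.00
Deli sandwich $9.44: hot prepared food → 8.75% → $0.83
Camping tent (2-person) $280.26: athletic equipment, $250.00 or more → 9.5% → $26.62
Hot soup (large) $4.41: hot prepared food → 8.75% → $0.39
Total tax = $1.08 + $0.38 + $2.92 + $0.83 + $26.62 + $0.39 = $32.22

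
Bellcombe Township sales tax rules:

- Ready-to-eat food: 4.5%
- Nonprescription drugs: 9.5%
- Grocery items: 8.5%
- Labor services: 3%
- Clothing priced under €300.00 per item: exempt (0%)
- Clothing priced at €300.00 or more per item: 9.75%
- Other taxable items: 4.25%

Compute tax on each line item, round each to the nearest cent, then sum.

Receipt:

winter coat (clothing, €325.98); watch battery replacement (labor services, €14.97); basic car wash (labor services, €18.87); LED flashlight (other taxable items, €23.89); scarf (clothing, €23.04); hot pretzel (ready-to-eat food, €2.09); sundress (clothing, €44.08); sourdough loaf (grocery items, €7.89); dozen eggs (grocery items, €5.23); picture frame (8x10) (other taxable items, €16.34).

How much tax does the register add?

€35.71

Winter coat €325.98: clothing, €300.00 or more → 9.75% → €31.78
Watch battery replacement €14.97: labor services → 3% → €0.45
Basic car wash €18.87: labor services → 3% → €0.57
LED flashlight €23.89: other taxable items → 4.25% → €1.02
Scarf €23.04: clothing, under €300.00 → 0% → €0.00
Hot pretzel €2.09: ready-to-eat food → 4.5% → €0.09
Sundress €44.08: clothing, under €300.00 → 0% → €0.00
Sourdough loaf €7.89: grocery items → 8.5% → €0.67
Dozen eggs €5.23: grocery items → 8.5% → €0.44
Picture frame (8x10) €16.34: other taxable items → 4.25% → €0.69
Total tax = €31.78 + €0.45 + €0.57 + €1.02 + €0.09 + €0.67 + €0.44 + €0.69 = €35.71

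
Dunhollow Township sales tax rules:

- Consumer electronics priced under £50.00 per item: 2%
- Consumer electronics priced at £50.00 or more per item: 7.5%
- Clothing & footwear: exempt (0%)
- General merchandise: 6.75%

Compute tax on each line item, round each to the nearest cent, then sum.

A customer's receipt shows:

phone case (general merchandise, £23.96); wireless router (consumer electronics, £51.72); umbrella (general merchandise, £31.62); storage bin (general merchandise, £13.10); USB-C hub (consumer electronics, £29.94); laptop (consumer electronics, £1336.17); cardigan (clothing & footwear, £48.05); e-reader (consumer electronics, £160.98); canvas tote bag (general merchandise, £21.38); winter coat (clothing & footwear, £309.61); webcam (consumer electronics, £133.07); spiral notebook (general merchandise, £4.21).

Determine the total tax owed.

£133.09

Phone case £23.96: general merchandise → 6.75% → £1.62
Wireless router £51.72: consumer electronics, £50.00 or more → 7.5% → £3.88
Umbrella £31.62: general merchandise → 6.75% → £2.13
Storage bin £13.10: general merchandise → 6.75% → £0.88
USB-C hub £29.94: consumer electronics, under £50.00 → 2% → £0.60
Laptop £1336.17: consumer electronics, £50.00 or more → 7.5% → £100.21
Cardigan £48.05: clothing & footwear → 0% → £0.00
E-reader £160.98: consumer electronics, £50.00 or more → 7.5% → £12.07
Canvas tote bag £21.38: general merchandise → 6.75% → £1.44
Winter coat £309.61: clothing & footwear → 0% → £0.00
Webcam £133.07: consumer electronics, £50.00 or more → 7.5% → £9.98
Spiral notebook £4.21: general merchandise → 6.75% → £0.28
Total tax = £1.62 + £3.88 + £2.13 + £0.88 + £0.60 + £100.21 + £12.07 + £1.44 + £9.98 + £0.28 = £133.09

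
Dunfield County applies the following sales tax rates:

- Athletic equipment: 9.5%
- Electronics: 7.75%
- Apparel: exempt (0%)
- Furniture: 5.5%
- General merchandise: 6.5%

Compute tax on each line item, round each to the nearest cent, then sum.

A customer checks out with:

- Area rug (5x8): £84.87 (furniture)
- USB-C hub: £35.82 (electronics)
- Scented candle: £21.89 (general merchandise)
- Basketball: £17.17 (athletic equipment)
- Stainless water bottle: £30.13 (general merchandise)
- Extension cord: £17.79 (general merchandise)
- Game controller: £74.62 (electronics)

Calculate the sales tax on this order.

£19.40

Area rug (5x8) £84.87: furniture → 5.5% → £4.67
USB-C hub £35.82: electronics → 7.75% → £2.78
Scented candle £21.89: general merchandise → 6.5% → £1.42
Basketball £17.17: athletic equipment → 9.5% → £1.63
Stainless water bottle £30.13: general merchandise → 6.5% → £1.96
Extension cord £17.79: general merchandise → 6.5% → £1.16
Game controller £74.62: electronics → 7.75% → £5.78
Total tax = £4.67 + £2.78 + £1.42 + £1.63 + £1.96 + £1.16 + £5.78 = £19.40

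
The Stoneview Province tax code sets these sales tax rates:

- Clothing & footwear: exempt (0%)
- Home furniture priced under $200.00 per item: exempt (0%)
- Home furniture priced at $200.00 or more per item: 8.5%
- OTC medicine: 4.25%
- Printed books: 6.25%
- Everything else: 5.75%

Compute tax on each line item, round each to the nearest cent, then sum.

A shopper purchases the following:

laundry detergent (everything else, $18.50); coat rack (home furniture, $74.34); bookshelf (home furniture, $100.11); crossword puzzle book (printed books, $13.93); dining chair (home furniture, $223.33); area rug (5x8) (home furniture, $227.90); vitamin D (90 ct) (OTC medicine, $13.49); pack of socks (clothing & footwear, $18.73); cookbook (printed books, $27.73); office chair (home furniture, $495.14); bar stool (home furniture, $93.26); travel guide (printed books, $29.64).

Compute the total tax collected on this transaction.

Laundry detergent $18.50: everything else → 5.75% → $1.06
Coat rack $74.34: home furniture, under $200.00 → 0% → $0.00
Bookshelf $100.11: home furniture, under $200.00 → 0% → $0.00
Crossword puzzle book $13.93: printed books → 6.25% → $0.87
Dining chair $223.33: home furniture, $200.00 or more → 8.5% → $18.98
Area rug (5x8) $227.90: home furniture, $200.00 or more → 8.5% → $19.37
Vitamin D (90 ct) $13.49: OTC medicine → 4.25% → $0.57
Pack of socks $18.73: clothing & footwear → 0% → $0.00
Cookbook $27.73: printed books → 6.25% → $1.73
Office chair $495.14: home furniture, $200.00 or more → 8.5% → $42.09
Bar stool $93.26: home furniture, under $200.00 → 0% → $0.00
Travel guide $29.64: printed books → 6.25% → $1.85
Total tax = $1.06 + $0.87 + $18.98 + $19.37 + $0.57 + $1.73 + $42.09 + $1.85 = $86.52

$86.52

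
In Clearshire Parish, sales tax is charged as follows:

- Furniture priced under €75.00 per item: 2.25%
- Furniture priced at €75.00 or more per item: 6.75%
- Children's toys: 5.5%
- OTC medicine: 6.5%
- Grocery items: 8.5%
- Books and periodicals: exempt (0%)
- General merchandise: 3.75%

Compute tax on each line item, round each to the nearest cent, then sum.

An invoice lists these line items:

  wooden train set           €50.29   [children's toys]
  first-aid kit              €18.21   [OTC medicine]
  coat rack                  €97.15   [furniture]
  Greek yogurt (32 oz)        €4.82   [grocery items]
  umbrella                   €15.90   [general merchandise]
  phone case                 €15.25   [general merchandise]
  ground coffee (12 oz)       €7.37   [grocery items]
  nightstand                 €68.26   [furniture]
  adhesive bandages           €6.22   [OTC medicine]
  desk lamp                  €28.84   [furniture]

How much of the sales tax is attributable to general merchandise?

Umbrella €15.90: general merchandise → 3.75% → €0.60
Phone case €15.25: general merchandise → 3.75% → €0.57
Tax on general merchandise = €0.60 + €0.57 = €1.17

€1.17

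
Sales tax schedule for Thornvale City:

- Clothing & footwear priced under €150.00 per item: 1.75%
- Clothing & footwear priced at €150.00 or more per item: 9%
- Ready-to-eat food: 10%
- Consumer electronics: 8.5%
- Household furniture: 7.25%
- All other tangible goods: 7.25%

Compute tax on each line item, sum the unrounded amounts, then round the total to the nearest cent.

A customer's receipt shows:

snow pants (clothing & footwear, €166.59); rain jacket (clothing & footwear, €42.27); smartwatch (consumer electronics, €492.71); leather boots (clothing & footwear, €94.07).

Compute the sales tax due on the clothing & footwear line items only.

Snow pants €166.59: clothing & footwear, €150.00 or more → 9% → €14.9931
Rain jacket €42.27: clothing & footwear, under €150.00 → 1.75% → €0.739725
Leather boots €94.07: clothing & footwear, under €150.00 → 1.75% → €1.646225
Tax on clothing & footwear: unrounded sum = €17.37905 → €17.38

€17.38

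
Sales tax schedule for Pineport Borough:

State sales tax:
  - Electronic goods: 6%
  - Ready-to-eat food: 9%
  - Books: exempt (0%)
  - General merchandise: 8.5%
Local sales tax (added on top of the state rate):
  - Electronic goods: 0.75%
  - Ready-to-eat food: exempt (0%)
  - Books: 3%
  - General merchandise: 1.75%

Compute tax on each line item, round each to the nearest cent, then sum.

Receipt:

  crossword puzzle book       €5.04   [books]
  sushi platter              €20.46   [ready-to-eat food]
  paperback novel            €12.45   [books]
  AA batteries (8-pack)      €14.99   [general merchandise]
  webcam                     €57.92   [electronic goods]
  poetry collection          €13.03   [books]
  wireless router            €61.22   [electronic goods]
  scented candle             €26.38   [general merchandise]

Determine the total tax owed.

Crossword puzzle book €5.04: books → 0% + 3% local = 3% → €0.15
Sushi platter €20.46: ready-to-eat food → 9% + 0% local = 9% → €1.84
Paperback novel €12.45: books → 0% + 3% local = 3% → €0.37
AA batteries (8-pack) €14.99: general merchandise → 8.5% + 1.75% local = 10.25% → €1.54
Webcam €57.92: electronic goods → 6% + 0.75% local = 6.75% → €3.91
Poetry collection €13.03: books → 0% + 3% local = 3% → €0.39
Wireless router €61.22: electronic goods → 6% + 0.75% local = 6.75% → €4.13
Scented candle €26.38: general merchandise → 8.5% + 1.75% local = 10.25% → €2.70
Total tax = €0.15 + €1.84 + €0.37 + €1.54 + €3.91 + €0.39 + €4.13 + €2.70 = €15.03

€15.03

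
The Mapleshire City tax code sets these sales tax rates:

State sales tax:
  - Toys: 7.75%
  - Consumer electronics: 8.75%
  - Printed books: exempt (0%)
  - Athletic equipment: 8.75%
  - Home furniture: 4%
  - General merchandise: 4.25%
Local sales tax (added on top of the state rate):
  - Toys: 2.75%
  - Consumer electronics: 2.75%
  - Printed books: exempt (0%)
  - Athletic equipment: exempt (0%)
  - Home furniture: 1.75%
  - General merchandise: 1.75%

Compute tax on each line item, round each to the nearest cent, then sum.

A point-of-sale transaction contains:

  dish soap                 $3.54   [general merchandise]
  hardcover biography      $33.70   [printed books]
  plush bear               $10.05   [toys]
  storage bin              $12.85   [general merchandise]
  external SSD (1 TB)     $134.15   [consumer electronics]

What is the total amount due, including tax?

Dish soap $3.54: general merchandise → 4.25% + 1.75% local = 6% → $0.21
Hardcover biography $33.70: printed books → 0% + 0% local = 0% → $0.00
Plush bear $10.05: toys → 7.75% + 2.75% local = 10.5% → $1.06
Storage bin $12.85: general merchandise → 4.25% + 1.75% local = 6% → $0.77
External SSD (1 TB) $134.15: consumer electronics → 8.75% + 2.75% local = 11.5% → $15.43
Subtotal = $194.29; tax = $17.47; total due = $211.76

$211.76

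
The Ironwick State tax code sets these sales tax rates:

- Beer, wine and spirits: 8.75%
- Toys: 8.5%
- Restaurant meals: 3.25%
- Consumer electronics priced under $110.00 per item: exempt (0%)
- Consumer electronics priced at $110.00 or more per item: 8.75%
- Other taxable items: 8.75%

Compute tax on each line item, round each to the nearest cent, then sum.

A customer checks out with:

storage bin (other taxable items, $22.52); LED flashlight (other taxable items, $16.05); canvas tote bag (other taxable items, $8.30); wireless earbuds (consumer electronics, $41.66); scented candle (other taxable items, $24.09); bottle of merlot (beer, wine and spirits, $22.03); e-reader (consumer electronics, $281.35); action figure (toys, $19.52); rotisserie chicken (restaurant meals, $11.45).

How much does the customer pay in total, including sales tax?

Storage bin $22.52: other taxable items → 8.75% → $1.97
LED flashlight $16.05: other taxable items → 8.75% → $1.40
Canvas tote bag $8.30: other taxable items → 8.75% → $0.73
Wireless earbuds $41.66: consumer electronics, under $110.00 → 0% → $0.00
Scented candle $24.09: other taxable items → 8.75% → $2.11
Bottle of merlot $22.03: beer, wine and spirits → 8.75% → $1.93
E-reader $281.35: consumer electronics, $110.00 or more → 8.75% → $24.62
Action figure $19.52: toys → 8.5% → $1.66
Rotisserie chicken $11.45: restaurant meals → 3.25% → $0.37
Subtotal = $446.97; tax = $34.79; total due = $481.76

$481.76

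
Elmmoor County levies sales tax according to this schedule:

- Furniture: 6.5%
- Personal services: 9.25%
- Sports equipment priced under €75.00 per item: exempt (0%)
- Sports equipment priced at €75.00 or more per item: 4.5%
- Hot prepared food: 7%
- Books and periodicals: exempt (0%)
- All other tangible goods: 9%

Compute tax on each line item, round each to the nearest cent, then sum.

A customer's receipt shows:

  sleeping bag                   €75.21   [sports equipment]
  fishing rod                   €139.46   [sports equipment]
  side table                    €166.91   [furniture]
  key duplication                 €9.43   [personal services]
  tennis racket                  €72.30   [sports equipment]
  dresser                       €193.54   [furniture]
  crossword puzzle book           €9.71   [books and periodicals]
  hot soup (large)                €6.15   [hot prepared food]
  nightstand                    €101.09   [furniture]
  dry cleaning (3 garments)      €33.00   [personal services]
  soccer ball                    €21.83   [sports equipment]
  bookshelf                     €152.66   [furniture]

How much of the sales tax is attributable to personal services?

Key duplication €9.43: personal services → 9.25% → €0.87
Dry cleaning (3 garments) €33.00: personal services → 9.25% → €3.05
Tax on personal services = €0.87 + €3.05 = €3.92

€3.92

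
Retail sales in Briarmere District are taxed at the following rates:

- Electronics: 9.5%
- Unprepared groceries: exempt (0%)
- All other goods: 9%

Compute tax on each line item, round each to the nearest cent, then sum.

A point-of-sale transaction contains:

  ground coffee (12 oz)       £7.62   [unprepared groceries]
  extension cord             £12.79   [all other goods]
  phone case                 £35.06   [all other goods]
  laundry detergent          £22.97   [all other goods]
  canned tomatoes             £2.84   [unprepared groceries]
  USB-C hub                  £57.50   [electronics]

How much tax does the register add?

Ground coffee (12 oz) £7.62: unprepared groceries → 0% → £0.00
Extension cord £12.79: all other goods → 9% → £1.15
Phone case £35.06: all other goods → 9% → £3.16
Laundry detergent £22.97: all other goods → 9% → £2.07
Canned tomatoes £2.84: unprepared groceries → 0% → £0.00
USB-C hub £57.50: electronics → 9.5% → £5.46
Total tax = £1.15 + £3.16 + £2.07 + £5.46 = £11.84

£11.84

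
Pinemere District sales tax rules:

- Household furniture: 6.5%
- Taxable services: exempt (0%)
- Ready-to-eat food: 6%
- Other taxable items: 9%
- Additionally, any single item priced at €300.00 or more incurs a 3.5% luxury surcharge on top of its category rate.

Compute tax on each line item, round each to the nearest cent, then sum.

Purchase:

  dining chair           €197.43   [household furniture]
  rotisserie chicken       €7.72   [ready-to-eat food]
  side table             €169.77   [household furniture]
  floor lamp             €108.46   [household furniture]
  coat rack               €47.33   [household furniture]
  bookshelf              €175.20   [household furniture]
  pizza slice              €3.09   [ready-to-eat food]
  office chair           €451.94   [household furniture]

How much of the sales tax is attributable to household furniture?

Dining chair €197.43: household furniture → 6.5% → €12.83
Side table €169.77: household furniture → 6.5% → €11.04
Floor lamp €108.46: household furniture → 6.5% → €7.05
Coat rack €47.33: household furniture → 6.5% → €3.08
Bookshelf €175.20: household furniture → 6.5% → €11.39
Office chair €451.94: household furniture → 6.5% + 3.5% surcharge = 10% → €45.19
Tax on household furniture = €12.83 + €11.04 + €7.05 + €3.08 + €11.39 + €45.19 = €90.58

€90.58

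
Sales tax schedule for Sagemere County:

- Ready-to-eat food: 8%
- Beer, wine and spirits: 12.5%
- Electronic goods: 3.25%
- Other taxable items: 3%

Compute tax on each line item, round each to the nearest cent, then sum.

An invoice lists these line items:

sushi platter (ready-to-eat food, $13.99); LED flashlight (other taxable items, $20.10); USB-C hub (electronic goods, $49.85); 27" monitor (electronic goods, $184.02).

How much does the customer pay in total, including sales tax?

Sushi platter $13.99: ready-to-eat food → 8% → $1.12
LED flashlight $20.10: other taxable items → 3% → $0.60
USB-C hub $49.85: electronic goods → 3.25% → $1.62
27" monitor $184.02: electronic goods → 3.25% → $5.98
Subtotal = $267.96; tax = $9.32; total due = $277.28

$277.28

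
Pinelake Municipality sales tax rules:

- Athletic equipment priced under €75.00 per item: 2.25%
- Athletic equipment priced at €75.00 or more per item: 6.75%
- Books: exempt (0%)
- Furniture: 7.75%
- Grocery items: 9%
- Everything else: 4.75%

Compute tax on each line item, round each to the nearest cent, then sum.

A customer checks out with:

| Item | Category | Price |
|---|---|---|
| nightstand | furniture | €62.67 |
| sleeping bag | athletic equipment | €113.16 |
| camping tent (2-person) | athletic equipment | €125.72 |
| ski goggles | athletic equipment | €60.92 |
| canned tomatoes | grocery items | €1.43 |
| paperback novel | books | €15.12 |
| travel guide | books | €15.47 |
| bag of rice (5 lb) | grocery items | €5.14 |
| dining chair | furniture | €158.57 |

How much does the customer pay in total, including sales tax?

Nightstand €62.67: furniture → 7.75% → €4.86
Sleeping bag €113.16: athletic equipment, €75.00 or more → 6.75% → €7.64
Camping tent (2-person) €125.72: athletic equipment, €75.00 or more → 6.75% → €8.49
Ski goggles €60.92: athletic equipment, under €75.00 → 2.25% → €1.37
Canned tomatoes €1.43: grocery items → 9% → €0.13
Paperback novel €15.12: books → 0% → €0.00
Travel guide €15.47: books → 0% → €0.00
Bag of rice (5 lb) €5.14: grocery items → 9% → €0.46
Dining chair €158.57: furniture → 7.75% → €12.29
Subtotal = €558.20; tax = €35.24; total due = €593.44

€593.44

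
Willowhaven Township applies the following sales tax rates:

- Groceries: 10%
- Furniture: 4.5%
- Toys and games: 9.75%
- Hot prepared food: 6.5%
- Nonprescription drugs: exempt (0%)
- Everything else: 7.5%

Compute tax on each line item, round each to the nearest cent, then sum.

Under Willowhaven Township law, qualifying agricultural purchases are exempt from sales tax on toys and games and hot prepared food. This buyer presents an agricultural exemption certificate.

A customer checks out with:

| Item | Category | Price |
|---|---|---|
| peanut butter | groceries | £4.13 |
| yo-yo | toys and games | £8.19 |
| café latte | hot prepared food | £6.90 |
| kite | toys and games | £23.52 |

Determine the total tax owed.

Peanut butter £4.13: groceries → 10% → £0.41
Yo-yo £8.19: toys and games, buyer-exempt → 0% → £0.00
Café latte £6.90: hot prepared food, buyer-exempt → 0% → £0.00
Kite £23.52: toys and games, buyer-exempt → 0% → £0.00
Total tax = £0.41

£0.41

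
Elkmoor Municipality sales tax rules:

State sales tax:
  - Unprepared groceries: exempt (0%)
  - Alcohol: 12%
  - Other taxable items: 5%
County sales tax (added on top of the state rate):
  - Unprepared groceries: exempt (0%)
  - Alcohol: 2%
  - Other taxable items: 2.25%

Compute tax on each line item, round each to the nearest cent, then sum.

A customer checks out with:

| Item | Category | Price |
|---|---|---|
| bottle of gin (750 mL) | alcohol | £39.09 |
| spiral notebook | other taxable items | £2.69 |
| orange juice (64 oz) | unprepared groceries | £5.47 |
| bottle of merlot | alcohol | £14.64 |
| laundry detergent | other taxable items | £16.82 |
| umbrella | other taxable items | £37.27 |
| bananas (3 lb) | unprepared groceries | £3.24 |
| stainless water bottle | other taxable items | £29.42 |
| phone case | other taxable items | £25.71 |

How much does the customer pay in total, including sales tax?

Bottle of gin (750 mL) £39.09: alcohol → 12% + 2% county = 14% → £5.47
Spiral notebook £2.69: other taxable items → 5% + 2.25% county = 7.25% → £0.20
Orange juice (64 oz) £5.47: unprepared groceries → 0% + 0% county = 0% → £0.00
Bottle of merlot £14.64: alcohol → 12% + 2% county = 14% → £2.05
Laundry detergent £16.82: other taxable items → 5% + 2.25% county = 7.25% → £1.22
Umbrella £37.27: other taxable items → 5% + 2.25% county = 7.25% → £2.70
Bananas (3 lb) £3.24: unprepared groceries → 0% + 0% county = 0% → £0.00
Stainless water bottle £29.42: other taxable items → 5% + 2.25% county = 7.25% → £2.13
Phone case £25.71: other taxable items → 5% + 2.25% county = 7.25% → £1.86
Subtotal = £174.35; tax = £15.63; total due = £189.98

£189.98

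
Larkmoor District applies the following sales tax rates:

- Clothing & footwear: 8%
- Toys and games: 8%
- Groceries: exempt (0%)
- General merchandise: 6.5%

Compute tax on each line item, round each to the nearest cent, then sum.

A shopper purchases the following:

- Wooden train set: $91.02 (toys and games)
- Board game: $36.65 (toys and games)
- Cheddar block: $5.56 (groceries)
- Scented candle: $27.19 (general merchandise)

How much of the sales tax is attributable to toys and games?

Wooden train set $91.02: toys and games → 8% → $7.28
Board game $36.65: toys and games → 8% → $2.93
Tax on toys and games = $7.28 + $2.93 = $10.21

$10.21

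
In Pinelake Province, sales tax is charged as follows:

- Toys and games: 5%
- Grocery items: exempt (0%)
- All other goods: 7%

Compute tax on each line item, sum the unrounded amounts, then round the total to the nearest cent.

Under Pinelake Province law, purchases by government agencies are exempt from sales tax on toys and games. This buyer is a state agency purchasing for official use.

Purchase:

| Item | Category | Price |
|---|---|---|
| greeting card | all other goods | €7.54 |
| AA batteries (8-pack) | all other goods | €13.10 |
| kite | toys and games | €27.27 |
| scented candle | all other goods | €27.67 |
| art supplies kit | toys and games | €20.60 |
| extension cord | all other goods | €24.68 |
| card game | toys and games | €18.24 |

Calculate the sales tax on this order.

€5.11

Greeting card €7.54: all other goods → 7% → €0.5278
AA batteries (8-pack) €13.10: all other goods → 7% → €0.917
Kite €27.27: toys and games, buyer-exempt → 0% → €0.00
Scented candle €27.67: all other goods → 7% → €1.9369
Art supplies kit €20.60: toys and games, buyer-exempt → 0% → €0.00
Extension cord €24.68: all other goods → 7% → €1.7276
Card game €18.24: toys and games, buyer-exempt → 0% → €0.00
Unrounded tax sum = €5.1093 → €5.11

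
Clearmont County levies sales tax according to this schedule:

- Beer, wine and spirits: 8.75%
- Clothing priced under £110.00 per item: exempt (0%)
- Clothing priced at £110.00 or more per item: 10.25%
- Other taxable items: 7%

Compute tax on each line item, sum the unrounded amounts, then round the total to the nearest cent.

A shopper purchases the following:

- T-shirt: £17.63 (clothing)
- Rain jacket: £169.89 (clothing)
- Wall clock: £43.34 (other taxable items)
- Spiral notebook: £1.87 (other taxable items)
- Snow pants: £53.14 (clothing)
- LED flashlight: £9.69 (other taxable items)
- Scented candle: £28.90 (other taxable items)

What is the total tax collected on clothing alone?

T-shirt £17.63: clothing, under £110.00 → 0% → £0.00
Rain jacket £169.89: clothing, £110.00 or more → 10.25% → £17.413725
Snow pants £53.14: clothing, under £110.00 → 0% → £0.00
Tax on clothing: unrounded sum = £17.413725 → £17.41

£17.41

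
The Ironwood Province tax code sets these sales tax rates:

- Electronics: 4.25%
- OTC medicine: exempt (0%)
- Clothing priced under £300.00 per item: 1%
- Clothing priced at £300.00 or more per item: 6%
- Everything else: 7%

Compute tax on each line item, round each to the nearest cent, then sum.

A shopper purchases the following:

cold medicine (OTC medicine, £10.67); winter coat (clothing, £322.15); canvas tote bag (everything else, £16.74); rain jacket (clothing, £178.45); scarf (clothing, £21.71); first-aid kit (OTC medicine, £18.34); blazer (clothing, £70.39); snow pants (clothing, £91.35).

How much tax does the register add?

£24.11

Cold medicine £10.67: OTC medicine → 0% → £0.00
Winter coat £322.15: clothing, £300.00 or more → 6% → £19.33
Canvas tote bag £16.74: everything else → 7% → £1.17
Rain jacket £178.45: clothing, under £300.00 → 1% → £1.78
Scarf £21.71: clothing, under £300.00 → 1% → £0.22
First-aid kit £18.34: OTC medicine → 0% → £0.00
Blazer £70.39: clothing, under £300.00 → 1% → £0.70
Snow pants £91.35: clothing, under £300.00 → 1% → £0.91
Total tax = £19.33 + £1.17 + £1.78 + £0.22 + £0.70 + £0.91 = £24.11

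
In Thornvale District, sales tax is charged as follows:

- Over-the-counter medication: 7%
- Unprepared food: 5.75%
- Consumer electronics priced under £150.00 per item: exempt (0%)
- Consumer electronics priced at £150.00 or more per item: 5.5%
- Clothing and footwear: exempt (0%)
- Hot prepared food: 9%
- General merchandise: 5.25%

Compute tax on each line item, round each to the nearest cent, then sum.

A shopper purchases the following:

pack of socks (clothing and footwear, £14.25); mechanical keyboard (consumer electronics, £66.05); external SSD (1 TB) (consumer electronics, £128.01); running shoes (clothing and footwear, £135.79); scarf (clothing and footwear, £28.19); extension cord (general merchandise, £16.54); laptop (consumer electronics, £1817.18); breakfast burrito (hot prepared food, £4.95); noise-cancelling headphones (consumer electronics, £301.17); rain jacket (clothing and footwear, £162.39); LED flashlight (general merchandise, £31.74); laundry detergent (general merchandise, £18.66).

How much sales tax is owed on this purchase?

Pack of socks £14.25: clothing and footwear → 0% → £0.00
Mechanical keyboard £66.05: consumer electronics, under £150.00 → 0% → £0.00
External SSD (1 TB) £128.01: consumer electronics, under £150.00 → 0% → £0.00
Running shoes £135.79: clothing and footwear → 0% → £0.00
Scarf £28.19: clothing and footwear → 0% → £0.00
Extension cord £16.54: general merchandise → 5.25% → £0.87
Laptop £1817.18: consumer electronics, £150.00 or more → 5.5% → £99.94
Breakfast burrito £4.95: hot prepared food → 9% → £0.45
Noise-cancelling headphones £301.17: consumer electronics, £150.00 or more → 5.5% → £16.56
Rain jacket £162.39: clothing and footwear → 0% → £0.00
LED flashlight £31.74: general merchandise → 5.25% → £1.67
Laundry detergent £18.66: general merchandise → 5.25% → £0.98
Total tax = £0.87 + £99.94 + £0.45 + £16.56 + £1.67 + £0.98 = £120.47

£120.47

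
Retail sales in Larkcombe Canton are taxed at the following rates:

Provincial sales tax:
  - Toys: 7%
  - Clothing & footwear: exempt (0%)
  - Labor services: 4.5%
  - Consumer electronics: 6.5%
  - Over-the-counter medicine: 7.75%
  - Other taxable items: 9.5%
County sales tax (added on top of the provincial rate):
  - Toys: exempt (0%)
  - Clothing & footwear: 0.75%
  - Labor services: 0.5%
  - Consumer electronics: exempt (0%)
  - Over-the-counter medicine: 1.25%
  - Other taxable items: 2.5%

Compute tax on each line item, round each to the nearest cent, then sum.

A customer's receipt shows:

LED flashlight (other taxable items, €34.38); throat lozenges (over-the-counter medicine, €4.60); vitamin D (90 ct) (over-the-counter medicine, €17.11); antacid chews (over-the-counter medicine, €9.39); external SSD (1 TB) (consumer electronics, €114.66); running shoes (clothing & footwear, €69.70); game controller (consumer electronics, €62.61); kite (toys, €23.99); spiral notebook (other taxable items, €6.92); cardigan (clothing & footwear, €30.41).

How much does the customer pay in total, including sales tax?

LED flashlight €34.38: other taxable items → 9.5% + 2.5% county = 12% → €4.13
Throat lozenges €4.60: over-the-counter medicine → 7.75% + 1.25% county = 9% → €0.41
Vitamin D (90 ct) €17.11: over-the-counter medicine → 7.75% + 1.25% county = 9% → €1.54
Antacid chews €9.39: over-the-counter medicine → 7.75% + 1.25% county = 9% → €0.85
External SSD (1 TB) €114.66: consumer electronics → 6.5% + 0% county = 6.5% → €7.45
Running shoes €69.70: clothing & footwear → 0% + 0.75% county = 0.75% → €0.52
Game controller €62.61: consumer electronics → 6.5% + 0% county = 6.5% → €4.07
Kite €23.99: toys → 7% + 0% county = 7% → €1.68
Spiral notebook €6.92: other taxable items → 9.5% + 2.5% county = 12% → €0.83
Cardigan €30.41: clothing & footwear → 0% + 0.75% county = 0.75% → €0.23
Subtotal = €373.77; tax = €21.71; total due = €395.48

€395.48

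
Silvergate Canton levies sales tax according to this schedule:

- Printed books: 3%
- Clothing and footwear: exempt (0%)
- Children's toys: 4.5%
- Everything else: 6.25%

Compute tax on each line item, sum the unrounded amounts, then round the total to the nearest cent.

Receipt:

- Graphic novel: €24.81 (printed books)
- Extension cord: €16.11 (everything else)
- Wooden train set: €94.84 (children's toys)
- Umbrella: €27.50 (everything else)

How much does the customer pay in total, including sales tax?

€171.00

Graphic novel €24.81: printed books → 3% → €0.7443
Extension cord €16.11: everything else → 6.25% → €1.006875
Wooden train set €94.84: children's toys → 4.5% → €4.2678
Umbrella €27.50: everything else → 6.25% → €1.71875
Subtotal = €163.26; unrounded tax = €7.737725 → €7.74; total due = €171.00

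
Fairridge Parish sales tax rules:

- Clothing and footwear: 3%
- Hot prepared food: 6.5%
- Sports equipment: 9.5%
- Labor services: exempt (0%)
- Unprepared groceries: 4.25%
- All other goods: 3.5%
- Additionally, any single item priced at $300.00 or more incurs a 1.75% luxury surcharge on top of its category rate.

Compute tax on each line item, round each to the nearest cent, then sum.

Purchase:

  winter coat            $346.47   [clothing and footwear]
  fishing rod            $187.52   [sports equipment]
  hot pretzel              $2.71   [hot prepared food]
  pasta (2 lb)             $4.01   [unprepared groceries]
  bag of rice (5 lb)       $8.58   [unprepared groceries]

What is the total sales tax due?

$34.98

Winter coat $346.47: clothing and footwear → 3% + 1.75% surcharge = 4.75% → $16.46
Fishing rod $187.52: sports equipment → 9.5% → $17.81
Hot pretzel $2.71: hot prepared food → 6.5% → $0.18
Pasta (2 lb) $4.01: unprepared groceries → 4.25% → $0.17
Bag of rice (5 lb) $8.58: unprepared groceries → 4.25% → $0.36
Total tax = $16.46 + $17.81 + $0.18 + $0.17 + $0.36 = $34.98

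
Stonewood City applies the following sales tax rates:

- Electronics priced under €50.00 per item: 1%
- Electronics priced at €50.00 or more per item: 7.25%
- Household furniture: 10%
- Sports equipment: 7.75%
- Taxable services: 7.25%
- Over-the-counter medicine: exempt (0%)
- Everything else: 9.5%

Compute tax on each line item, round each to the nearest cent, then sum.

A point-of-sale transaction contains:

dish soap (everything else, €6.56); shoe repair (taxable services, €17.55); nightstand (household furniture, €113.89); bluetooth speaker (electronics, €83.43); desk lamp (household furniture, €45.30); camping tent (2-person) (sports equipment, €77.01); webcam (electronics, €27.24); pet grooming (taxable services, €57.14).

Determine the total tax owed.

€34.24

Dish soap €6.56: everything else → 9.5% → €0.62
Shoe repair €17.55: taxable services → 7.25% → €1.27
Nightstand €113.89: household furniture → 10% → €11.39
Bluetooth speaker €83.43: electronics, €50.00 or more → 7.25% → €6.05
Desk lamp €45.30: household furniture → 10% → €4.53
Camping tent (2-person) €77.01: sports equipment → 7.75% → €5.97
Webcam €27.24: electronics, under €50.00 → 1% → €0.27
Pet grooming €57.14: taxable services → 7.25% → €4.14
Total tax = €0.62 + €1.27 + €11.39 + €6.05 + €4.53 + €5.97 + €0.27 + €4.14 = €34.24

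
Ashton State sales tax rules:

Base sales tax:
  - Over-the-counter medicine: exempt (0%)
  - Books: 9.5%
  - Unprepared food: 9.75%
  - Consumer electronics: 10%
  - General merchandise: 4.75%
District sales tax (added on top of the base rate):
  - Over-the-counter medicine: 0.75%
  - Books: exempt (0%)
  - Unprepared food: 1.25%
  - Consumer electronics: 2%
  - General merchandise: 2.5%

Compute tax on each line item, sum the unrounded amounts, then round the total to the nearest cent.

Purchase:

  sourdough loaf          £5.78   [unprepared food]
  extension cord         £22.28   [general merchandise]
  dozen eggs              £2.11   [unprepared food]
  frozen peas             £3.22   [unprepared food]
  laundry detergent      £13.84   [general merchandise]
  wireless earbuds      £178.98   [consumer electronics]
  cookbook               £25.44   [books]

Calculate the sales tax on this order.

£27.74

Sourdough loaf £5.78: unprepared food → 9.75% + 1.25% district = 11% → £0.6358
Extension cord £22.28: general merchandise → 4.75% + 2.5% district = 7.25% → £1.6153
Dozen eggs £2.11: unprepared food → 9.75% + 1.25% district = 11% → £0.2321
Frozen peas £3.22: unprepared food → 9.75% + 1.25% district = 11% → £0.3542
Laundry detergent £13.84: general merchandise → 4.75% + 2.5% district = 7.25% → £1.0034
Wireless earbuds £178.98: consumer electronics → 10% + 2% district = 12% → £21.4776
Cookbook £25.44: books → 9.5% + 0% district = 9.5% → £2.4168
Unrounded tax sum = £27.7352 → £27.74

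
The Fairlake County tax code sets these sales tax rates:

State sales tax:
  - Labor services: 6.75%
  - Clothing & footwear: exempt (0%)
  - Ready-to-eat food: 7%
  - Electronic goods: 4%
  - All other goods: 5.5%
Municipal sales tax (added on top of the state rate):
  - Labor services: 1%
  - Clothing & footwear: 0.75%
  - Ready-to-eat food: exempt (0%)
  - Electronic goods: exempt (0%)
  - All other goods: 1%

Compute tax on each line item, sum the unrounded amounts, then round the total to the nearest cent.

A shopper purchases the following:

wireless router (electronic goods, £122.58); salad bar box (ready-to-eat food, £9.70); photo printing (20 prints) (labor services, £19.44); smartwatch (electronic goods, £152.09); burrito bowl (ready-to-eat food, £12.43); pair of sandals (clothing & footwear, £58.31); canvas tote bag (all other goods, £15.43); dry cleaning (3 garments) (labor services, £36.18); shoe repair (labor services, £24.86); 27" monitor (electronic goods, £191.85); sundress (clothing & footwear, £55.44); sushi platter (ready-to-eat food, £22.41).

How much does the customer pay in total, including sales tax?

Wireless router £122.58: electronic goods → 4% + 0% municipal = 4% → £4.9032
Salad bar box £9.70: ready-to-eat food → 7% + 0% municipal = 7% → £0.679
Photo printing (20 prints) £19.44: labor services → 6.75% + 1% municipal = 7.75% → £1.5066
Smartwatch £152.09: electronic goods → 4% + 0% municipal = 4% → £6.0836
Burrito bowl £12.43: ready-to-eat food → 7% + 0% municipal = 7% → £0.8701
Pair of sandals £58.31: clothing & footwear → 0% + 0.75% municipal = 0.75% → £0.437325
Canvas tote bag £15.43: all other goods → 5.5% + 1% municipal = 6.5% → £1.00295
Dry cleaning (3 garments) £36.18: labor services → 6.75% + 1% municipal = 7.75% → £2.80395
Shoe repair £24.86: labor services → 6.75% + 1% municipal = 7.75% → £1.92665
27" monitor £191.85: electronic goods → 4% + 0% municipal = 4% → £7.674
Sundress £55.44: clothing & footwear → 0% + 0.75% municipal = 0.75% → £0.4158
Sushi platter £22.41: ready-to-eat food → 7% + 0% municipal = 7% → £1.5687
Subtotal = £720.72; unrounded tax = £29.871875 → £29.87; total due = £750.59

£750.59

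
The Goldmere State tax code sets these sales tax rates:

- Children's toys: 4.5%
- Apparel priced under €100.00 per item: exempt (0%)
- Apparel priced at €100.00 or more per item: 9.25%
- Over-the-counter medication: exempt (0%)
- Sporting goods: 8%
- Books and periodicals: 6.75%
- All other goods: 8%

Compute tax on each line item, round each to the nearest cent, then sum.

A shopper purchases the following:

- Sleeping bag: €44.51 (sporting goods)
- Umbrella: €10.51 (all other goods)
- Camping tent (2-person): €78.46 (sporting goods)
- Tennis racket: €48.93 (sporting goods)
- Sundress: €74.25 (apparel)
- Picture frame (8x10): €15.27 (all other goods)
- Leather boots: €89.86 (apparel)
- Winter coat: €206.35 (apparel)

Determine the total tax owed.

€34.90

Sleeping bag €44.51: sporting goods → 8% → €3.56
Umbrella €10.51: all other goods → 8% → €0.84
Camping tent (2-person) €78.46: sporting goods → 8% → €6.28
Tennis racket €48.93: sporting goods → 8% → €3.91
Sundress €74.25: apparel, under €100.00 → 0% → €0.00
Picture frame (8x10) €15.27: all other goods → 8% → €1.22
Leather boots €89.86: apparel, under €100.00 → 0% → €0.00
Winter coat €206.35: apparel, €100.00 or more → 9.25% → €19.09
Total tax = €3.56 + €0.84 + €6.28 + €3.91 + €1.22 + €19.09 = €34.90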